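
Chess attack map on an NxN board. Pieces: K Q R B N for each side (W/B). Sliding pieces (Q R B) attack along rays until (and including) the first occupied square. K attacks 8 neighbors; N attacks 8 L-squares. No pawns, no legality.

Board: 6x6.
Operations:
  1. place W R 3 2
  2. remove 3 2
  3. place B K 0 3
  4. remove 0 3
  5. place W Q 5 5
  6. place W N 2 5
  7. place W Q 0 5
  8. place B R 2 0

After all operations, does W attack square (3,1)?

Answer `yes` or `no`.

Op 1: place WR@(3,2)
Op 2: remove (3,2)
Op 3: place BK@(0,3)
Op 4: remove (0,3)
Op 5: place WQ@(5,5)
Op 6: place WN@(2,5)
Op 7: place WQ@(0,5)
Op 8: place BR@(2,0)
Per-piece attacks for W:
  WQ@(0,5): attacks (0,4) (0,3) (0,2) (0,1) (0,0) (1,5) (2,5) (1,4) (2,3) (3,2) (4,1) (5,0) [ray(1,0) blocked at (2,5)]
  WN@(2,5): attacks (3,3) (4,4) (1,3) (0,4)
  WQ@(5,5): attacks (5,4) (5,3) (5,2) (5,1) (5,0) (4,5) (3,5) (2,5) (4,4) (3,3) (2,2) (1,1) (0,0) [ray(-1,0) blocked at (2,5)]
W attacks (3,1): no

Answer: no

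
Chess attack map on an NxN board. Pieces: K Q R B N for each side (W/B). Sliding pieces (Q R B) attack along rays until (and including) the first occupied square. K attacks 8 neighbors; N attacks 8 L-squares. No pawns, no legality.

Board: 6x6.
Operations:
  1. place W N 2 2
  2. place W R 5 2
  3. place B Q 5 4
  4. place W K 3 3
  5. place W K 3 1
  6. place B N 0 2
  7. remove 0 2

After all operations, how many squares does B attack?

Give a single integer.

Answer: 13

Derivation:
Op 1: place WN@(2,2)
Op 2: place WR@(5,2)
Op 3: place BQ@(5,4)
Op 4: place WK@(3,3)
Op 5: place WK@(3,1)
Op 6: place BN@(0,2)
Op 7: remove (0,2)
Per-piece attacks for B:
  BQ@(5,4): attacks (5,5) (5,3) (5,2) (4,4) (3,4) (2,4) (1,4) (0,4) (4,5) (4,3) (3,2) (2,1) (1,0) [ray(0,-1) blocked at (5,2)]
Union (13 distinct): (0,4) (1,0) (1,4) (2,1) (2,4) (3,2) (3,4) (4,3) (4,4) (4,5) (5,2) (5,3) (5,5)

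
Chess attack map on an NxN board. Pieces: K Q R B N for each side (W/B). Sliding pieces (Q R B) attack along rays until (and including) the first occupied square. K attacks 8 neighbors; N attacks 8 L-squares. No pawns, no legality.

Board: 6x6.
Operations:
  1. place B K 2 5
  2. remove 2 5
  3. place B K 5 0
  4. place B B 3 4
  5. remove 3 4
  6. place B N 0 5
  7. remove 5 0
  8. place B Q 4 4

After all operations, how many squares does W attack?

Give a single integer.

Answer: 0

Derivation:
Op 1: place BK@(2,5)
Op 2: remove (2,5)
Op 3: place BK@(5,0)
Op 4: place BB@(3,4)
Op 5: remove (3,4)
Op 6: place BN@(0,5)
Op 7: remove (5,0)
Op 8: place BQ@(4,4)
Per-piece attacks for W:
Union (0 distinct): (none)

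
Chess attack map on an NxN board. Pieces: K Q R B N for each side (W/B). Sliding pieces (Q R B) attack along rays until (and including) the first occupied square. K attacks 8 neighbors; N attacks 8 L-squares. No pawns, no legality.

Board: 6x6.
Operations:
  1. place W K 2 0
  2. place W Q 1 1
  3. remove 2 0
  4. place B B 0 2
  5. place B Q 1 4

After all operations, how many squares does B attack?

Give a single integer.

Op 1: place WK@(2,0)
Op 2: place WQ@(1,1)
Op 3: remove (2,0)
Op 4: place BB@(0,2)
Op 5: place BQ@(1,4)
Per-piece attacks for B:
  BB@(0,2): attacks (1,3) (2,4) (3,5) (1,1) [ray(1,-1) blocked at (1,1)]
  BQ@(1,4): attacks (1,5) (1,3) (1,2) (1,1) (2,4) (3,4) (4,4) (5,4) (0,4) (2,5) (2,3) (3,2) (4,1) (5,0) (0,5) (0,3) [ray(0,-1) blocked at (1,1)]
Union (17 distinct): (0,3) (0,4) (0,5) (1,1) (1,2) (1,3) (1,5) (2,3) (2,4) (2,5) (3,2) (3,4) (3,5) (4,1) (4,4) (5,0) (5,4)

Answer: 17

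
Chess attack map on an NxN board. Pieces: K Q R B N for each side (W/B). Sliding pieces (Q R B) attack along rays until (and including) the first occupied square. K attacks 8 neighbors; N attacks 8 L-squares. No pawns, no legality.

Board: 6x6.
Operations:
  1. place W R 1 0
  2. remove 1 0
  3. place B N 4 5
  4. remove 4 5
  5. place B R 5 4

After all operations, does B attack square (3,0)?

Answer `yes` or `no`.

Op 1: place WR@(1,0)
Op 2: remove (1,0)
Op 3: place BN@(4,5)
Op 4: remove (4,5)
Op 5: place BR@(5,4)
Per-piece attacks for B:
  BR@(5,4): attacks (5,5) (5,3) (5,2) (5,1) (5,0) (4,4) (3,4) (2,4) (1,4) (0,4)
B attacks (3,0): no

Answer: no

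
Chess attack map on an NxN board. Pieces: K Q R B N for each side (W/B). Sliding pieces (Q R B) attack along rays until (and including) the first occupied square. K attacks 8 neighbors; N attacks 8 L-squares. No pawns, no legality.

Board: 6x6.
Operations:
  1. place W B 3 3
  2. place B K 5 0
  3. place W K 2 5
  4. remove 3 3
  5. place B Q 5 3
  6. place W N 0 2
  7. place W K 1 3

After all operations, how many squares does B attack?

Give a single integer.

Answer: 16

Derivation:
Op 1: place WB@(3,3)
Op 2: place BK@(5,0)
Op 3: place WK@(2,5)
Op 4: remove (3,3)
Op 5: place BQ@(5,3)
Op 6: place WN@(0,2)
Op 7: place WK@(1,3)
Per-piece attacks for B:
  BK@(5,0): attacks (5,1) (4,0) (4,1)
  BQ@(5,3): attacks (5,4) (5,5) (5,2) (5,1) (5,0) (4,3) (3,3) (2,3) (1,3) (4,4) (3,5) (4,2) (3,1) (2,0) [ray(0,-1) blocked at (5,0); ray(-1,0) blocked at (1,3)]
Union (16 distinct): (1,3) (2,0) (2,3) (3,1) (3,3) (3,5) (4,0) (4,1) (4,2) (4,3) (4,4) (5,0) (5,1) (5,2) (5,4) (5,5)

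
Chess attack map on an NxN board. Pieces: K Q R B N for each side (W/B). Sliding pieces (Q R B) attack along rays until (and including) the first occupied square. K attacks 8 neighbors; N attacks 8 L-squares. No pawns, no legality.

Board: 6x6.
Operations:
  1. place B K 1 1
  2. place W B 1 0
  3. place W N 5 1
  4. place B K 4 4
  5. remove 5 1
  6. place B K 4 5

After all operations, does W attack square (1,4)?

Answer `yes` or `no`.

Answer: no

Derivation:
Op 1: place BK@(1,1)
Op 2: place WB@(1,0)
Op 3: place WN@(5,1)
Op 4: place BK@(4,4)
Op 5: remove (5,1)
Op 6: place BK@(4,5)
Per-piece attacks for W:
  WB@(1,0): attacks (2,1) (3,2) (4,3) (5,4) (0,1)
W attacks (1,4): no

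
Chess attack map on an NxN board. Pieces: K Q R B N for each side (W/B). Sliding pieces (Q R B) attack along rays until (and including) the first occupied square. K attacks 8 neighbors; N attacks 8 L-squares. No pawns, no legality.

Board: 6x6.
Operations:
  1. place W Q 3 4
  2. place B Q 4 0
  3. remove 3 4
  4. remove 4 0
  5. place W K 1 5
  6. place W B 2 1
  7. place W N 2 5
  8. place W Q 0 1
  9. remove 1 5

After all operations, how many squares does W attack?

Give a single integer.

Op 1: place WQ@(3,4)
Op 2: place BQ@(4,0)
Op 3: remove (3,4)
Op 4: remove (4,0)
Op 5: place WK@(1,5)
Op 6: place WB@(2,1)
Op 7: place WN@(2,5)
Op 8: place WQ@(0,1)
Op 9: remove (1,5)
Per-piece attacks for W:
  WQ@(0,1): attacks (0,2) (0,3) (0,4) (0,5) (0,0) (1,1) (2,1) (1,2) (2,3) (3,4) (4,5) (1,0) [ray(1,0) blocked at (2,1)]
  WB@(2,1): attacks (3,2) (4,3) (5,4) (3,0) (1,2) (0,3) (1,0)
  WN@(2,5): attacks (3,3) (4,4) (1,3) (0,4)
Union (19 distinct): (0,0) (0,2) (0,3) (0,4) (0,5) (1,0) (1,1) (1,2) (1,3) (2,1) (2,3) (3,0) (3,2) (3,3) (3,4) (4,3) (4,4) (4,5) (5,4)

Answer: 19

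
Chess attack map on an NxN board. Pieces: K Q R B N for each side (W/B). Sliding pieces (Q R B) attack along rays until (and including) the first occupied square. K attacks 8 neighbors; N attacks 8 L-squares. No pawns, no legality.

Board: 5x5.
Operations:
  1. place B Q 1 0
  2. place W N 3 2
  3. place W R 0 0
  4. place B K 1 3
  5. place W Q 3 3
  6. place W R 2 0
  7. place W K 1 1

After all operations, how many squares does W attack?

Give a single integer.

Op 1: place BQ@(1,0)
Op 2: place WN@(3,2)
Op 3: place WR@(0,0)
Op 4: place BK@(1,3)
Op 5: place WQ@(3,3)
Op 6: place WR@(2,0)
Op 7: place WK@(1,1)
Per-piece attacks for W:
  WR@(0,0): attacks (0,1) (0,2) (0,3) (0,4) (1,0) [ray(1,0) blocked at (1,0)]
  WK@(1,1): attacks (1,2) (1,0) (2,1) (0,1) (2,2) (2,0) (0,2) (0,0)
  WR@(2,0): attacks (2,1) (2,2) (2,3) (2,4) (3,0) (4,0) (1,0) [ray(-1,0) blocked at (1,0)]
  WN@(3,2): attacks (4,4) (2,4) (1,3) (4,0) (2,0) (1,1)
  WQ@(3,3): attacks (3,4) (3,2) (4,3) (2,3) (1,3) (4,4) (4,2) (2,4) (2,2) (1,1) [ray(0,-1) blocked at (3,2); ray(-1,0) blocked at (1,3); ray(-1,-1) blocked at (1,1)]
Union (21 distinct): (0,0) (0,1) (0,2) (0,3) (0,4) (1,0) (1,1) (1,2) (1,3) (2,0) (2,1) (2,2) (2,3) (2,4) (3,0) (3,2) (3,4) (4,0) (4,2) (4,3) (4,4)

Answer: 21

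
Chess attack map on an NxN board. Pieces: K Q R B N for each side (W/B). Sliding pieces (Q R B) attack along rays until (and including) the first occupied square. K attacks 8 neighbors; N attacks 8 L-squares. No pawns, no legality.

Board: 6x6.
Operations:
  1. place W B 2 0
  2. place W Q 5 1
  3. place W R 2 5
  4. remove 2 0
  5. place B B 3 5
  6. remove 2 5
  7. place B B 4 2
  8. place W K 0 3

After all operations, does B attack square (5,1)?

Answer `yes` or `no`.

Op 1: place WB@(2,0)
Op 2: place WQ@(5,1)
Op 3: place WR@(2,5)
Op 4: remove (2,0)
Op 5: place BB@(3,5)
Op 6: remove (2,5)
Op 7: place BB@(4,2)
Op 8: place WK@(0,3)
Per-piece attacks for B:
  BB@(3,5): attacks (4,4) (5,3) (2,4) (1,3) (0,2)
  BB@(4,2): attacks (5,3) (5,1) (3,3) (2,4) (1,5) (3,1) (2,0) [ray(1,-1) blocked at (5,1)]
B attacks (5,1): yes

Answer: yes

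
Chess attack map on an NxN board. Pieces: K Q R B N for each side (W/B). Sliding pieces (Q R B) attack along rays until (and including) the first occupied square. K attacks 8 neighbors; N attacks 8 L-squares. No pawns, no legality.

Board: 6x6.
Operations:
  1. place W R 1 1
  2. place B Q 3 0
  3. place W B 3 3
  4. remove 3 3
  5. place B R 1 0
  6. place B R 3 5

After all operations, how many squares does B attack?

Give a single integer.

Answer: 22

Derivation:
Op 1: place WR@(1,1)
Op 2: place BQ@(3,0)
Op 3: place WB@(3,3)
Op 4: remove (3,3)
Op 5: place BR@(1,0)
Op 6: place BR@(3,5)
Per-piece attacks for B:
  BR@(1,0): attacks (1,1) (2,0) (3,0) (0,0) [ray(0,1) blocked at (1,1); ray(1,0) blocked at (3,0)]
  BQ@(3,0): attacks (3,1) (3,2) (3,3) (3,4) (3,5) (4,0) (5,0) (2,0) (1,0) (4,1) (5,2) (2,1) (1,2) (0,3) [ray(0,1) blocked at (3,5); ray(-1,0) blocked at (1,0)]
  BR@(3,5): attacks (3,4) (3,3) (3,2) (3,1) (3,0) (4,5) (5,5) (2,5) (1,5) (0,5) [ray(0,-1) blocked at (3,0)]
Union (22 distinct): (0,0) (0,3) (0,5) (1,0) (1,1) (1,2) (1,5) (2,0) (2,1) (2,5) (3,0) (3,1) (3,2) (3,3) (3,4) (3,5) (4,0) (4,1) (4,5) (5,0) (5,2) (5,5)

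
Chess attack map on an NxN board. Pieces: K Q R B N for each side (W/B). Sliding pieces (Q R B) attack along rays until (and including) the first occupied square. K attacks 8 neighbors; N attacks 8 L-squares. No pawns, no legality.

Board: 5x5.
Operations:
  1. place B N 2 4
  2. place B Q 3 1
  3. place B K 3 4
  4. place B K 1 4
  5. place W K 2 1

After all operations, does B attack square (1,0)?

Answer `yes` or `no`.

Op 1: place BN@(2,4)
Op 2: place BQ@(3,1)
Op 3: place BK@(3,4)
Op 4: place BK@(1,4)
Op 5: place WK@(2,1)
Per-piece attacks for B:
  BK@(1,4): attacks (1,3) (2,4) (0,4) (2,3) (0,3)
  BN@(2,4): attacks (3,2) (4,3) (1,2) (0,3)
  BQ@(3,1): attacks (3,2) (3,3) (3,4) (3,0) (4,1) (2,1) (4,2) (4,0) (2,2) (1,3) (0,4) (2,0) [ray(0,1) blocked at (3,4); ray(-1,0) blocked at (2,1)]
  BK@(3,4): attacks (3,3) (4,4) (2,4) (4,3) (2,3)
B attacks (1,0): no

Answer: no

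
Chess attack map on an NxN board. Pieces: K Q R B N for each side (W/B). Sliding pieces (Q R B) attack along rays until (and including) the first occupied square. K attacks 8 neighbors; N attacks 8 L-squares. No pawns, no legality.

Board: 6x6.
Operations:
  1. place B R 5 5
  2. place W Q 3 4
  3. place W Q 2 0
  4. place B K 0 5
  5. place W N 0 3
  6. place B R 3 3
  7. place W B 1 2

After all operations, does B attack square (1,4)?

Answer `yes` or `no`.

Op 1: place BR@(5,5)
Op 2: place WQ@(3,4)
Op 3: place WQ@(2,0)
Op 4: place BK@(0,5)
Op 5: place WN@(0,3)
Op 6: place BR@(3,3)
Op 7: place WB@(1,2)
Per-piece attacks for B:
  BK@(0,5): attacks (0,4) (1,5) (1,4)
  BR@(3,3): attacks (3,4) (3,2) (3,1) (3,0) (4,3) (5,3) (2,3) (1,3) (0,3) [ray(0,1) blocked at (3,4); ray(-1,0) blocked at (0,3)]
  BR@(5,5): attacks (5,4) (5,3) (5,2) (5,1) (5,0) (4,5) (3,5) (2,5) (1,5) (0,5) [ray(-1,0) blocked at (0,5)]
B attacks (1,4): yes

Answer: yes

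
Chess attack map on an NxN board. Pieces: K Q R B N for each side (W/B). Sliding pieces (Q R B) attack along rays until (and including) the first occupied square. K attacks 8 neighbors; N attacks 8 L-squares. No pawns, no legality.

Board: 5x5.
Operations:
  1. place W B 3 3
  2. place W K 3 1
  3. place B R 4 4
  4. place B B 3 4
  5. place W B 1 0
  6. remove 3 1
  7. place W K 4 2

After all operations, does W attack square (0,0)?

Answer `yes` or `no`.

Op 1: place WB@(3,3)
Op 2: place WK@(3,1)
Op 3: place BR@(4,4)
Op 4: place BB@(3,4)
Op 5: place WB@(1,0)
Op 6: remove (3,1)
Op 7: place WK@(4,2)
Per-piece attacks for W:
  WB@(1,0): attacks (2,1) (3,2) (4,3) (0,1)
  WB@(3,3): attacks (4,4) (4,2) (2,4) (2,2) (1,1) (0,0) [ray(1,1) blocked at (4,4); ray(1,-1) blocked at (4,2)]
  WK@(4,2): attacks (4,3) (4,1) (3,2) (3,3) (3,1)
W attacks (0,0): yes

Answer: yes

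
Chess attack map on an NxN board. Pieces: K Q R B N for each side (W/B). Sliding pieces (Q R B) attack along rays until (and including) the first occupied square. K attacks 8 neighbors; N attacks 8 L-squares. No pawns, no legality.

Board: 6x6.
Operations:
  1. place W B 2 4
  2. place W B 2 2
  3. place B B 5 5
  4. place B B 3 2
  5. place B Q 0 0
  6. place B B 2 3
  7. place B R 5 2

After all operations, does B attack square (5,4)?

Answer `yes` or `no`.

Op 1: place WB@(2,4)
Op 2: place WB@(2,2)
Op 3: place BB@(5,5)
Op 4: place BB@(3,2)
Op 5: place BQ@(0,0)
Op 6: place BB@(2,3)
Op 7: place BR@(5,2)
Per-piece attacks for B:
  BQ@(0,0): attacks (0,1) (0,2) (0,3) (0,4) (0,5) (1,0) (2,0) (3,0) (4,0) (5,0) (1,1) (2,2) [ray(1,1) blocked at (2,2)]
  BB@(2,3): attacks (3,4) (4,5) (3,2) (1,4) (0,5) (1,2) (0,1) [ray(1,-1) blocked at (3,2)]
  BB@(3,2): attacks (4,3) (5,4) (4,1) (5,0) (2,3) (2,1) (1,0) [ray(-1,1) blocked at (2,3)]
  BR@(5,2): attacks (5,3) (5,4) (5,5) (5,1) (5,0) (4,2) (3,2) [ray(0,1) blocked at (5,5); ray(-1,0) blocked at (3,2)]
  BB@(5,5): attacks (4,4) (3,3) (2,2) [ray(-1,-1) blocked at (2,2)]
B attacks (5,4): yes

Answer: yes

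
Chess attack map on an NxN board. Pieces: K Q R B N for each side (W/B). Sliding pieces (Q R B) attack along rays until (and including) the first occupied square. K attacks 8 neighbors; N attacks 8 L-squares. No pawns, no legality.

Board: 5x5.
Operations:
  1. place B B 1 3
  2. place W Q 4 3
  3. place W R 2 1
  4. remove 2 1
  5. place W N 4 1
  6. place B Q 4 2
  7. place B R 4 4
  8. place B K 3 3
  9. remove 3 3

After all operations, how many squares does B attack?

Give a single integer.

Op 1: place BB@(1,3)
Op 2: place WQ@(4,3)
Op 3: place WR@(2,1)
Op 4: remove (2,1)
Op 5: place WN@(4,1)
Op 6: place BQ@(4,2)
Op 7: place BR@(4,4)
Op 8: place BK@(3,3)
Op 9: remove (3,3)
Per-piece attacks for B:
  BB@(1,3): attacks (2,4) (2,2) (3,1) (4,0) (0,4) (0,2)
  BQ@(4,2): attacks (4,3) (4,1) (3,2) (2,2) (1,2) (0,2) (3,3) (2,4) (3,1) (2,0) [ray(0,1) blocked at (4,3); ray(0,-1) blocked at (4,1)]
  BR@(4,4): attacks (4,3) (3,4) (2,4) (1,4) (0,4) [ray(0,-1) blocked at (4,3)]
Union (14 distinct): (0,2) (0,4) (1,2) (1,4) (2,0) (2,2) (2,4) (3,1) (3,2) (3,3) (3,4) (4,0) (4,1) (4,3)

Answer: 14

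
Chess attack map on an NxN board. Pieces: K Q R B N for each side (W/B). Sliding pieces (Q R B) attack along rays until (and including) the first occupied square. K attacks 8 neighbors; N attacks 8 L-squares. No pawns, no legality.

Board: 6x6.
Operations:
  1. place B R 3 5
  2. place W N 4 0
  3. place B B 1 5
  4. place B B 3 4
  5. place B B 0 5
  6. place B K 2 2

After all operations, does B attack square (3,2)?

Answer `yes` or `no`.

Answer: yes

Derivation:
Op 1: place BR@(3,5)
Op 2: place WN@(4,0)
Op 3: place BB@(1,5)
Op 4: place BB@(3,4)
Op 5: place BB@(0,5)
Op 6: place BK@(2,2)
Per-piece attacks for B:
  BB@(0,5): attacks (1,4) (2,3) (3,2) (4,1) (5,0)
  BB@(1,5): attacks (2,4) (3,3) (4,2) (5,1) (0,4)
  BK@(2,2): attacks (2,3) (2,1) (3,2) (1,2) (3,3) (3,1) (1,3) (1,1)
  BB@(3,4): attacks (4,5) (4,3) (5,2) (2,5) (2,3) (1,2) (0,1)
  BR@(3,5): attacks (3,4) (4,5) (5,5) (2,5) (1,5) [ray(0,-1) blocked at (3,4); ray(-1,0) blocked at (1,5)]
B attacks (3,2): yes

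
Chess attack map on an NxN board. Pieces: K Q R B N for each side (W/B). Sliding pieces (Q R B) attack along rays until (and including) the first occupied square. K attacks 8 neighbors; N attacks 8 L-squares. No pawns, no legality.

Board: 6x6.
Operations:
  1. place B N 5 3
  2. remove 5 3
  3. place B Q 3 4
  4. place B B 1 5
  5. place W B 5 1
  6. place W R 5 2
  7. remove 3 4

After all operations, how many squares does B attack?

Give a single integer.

Op 1: place BN@(5,3)
Op 2: remove (5,3)
Op 3: place BQ@(3,4)
Op 4: place BB@(1,5)
Op 5: place WB@(5,1)
Op 6: place WR@(5,2)
Op 7: remove (3,4)
Per-piece attacks for B:
  BB@(1,5): attacks (2,4) (3,3) (4,2) (5,1) (0,4) [ray(1,-1) blocked at (5,1)]
Union (5 distinct): (0,4) (2,4) (3,3) (4,2) (5,1)

Answer: 5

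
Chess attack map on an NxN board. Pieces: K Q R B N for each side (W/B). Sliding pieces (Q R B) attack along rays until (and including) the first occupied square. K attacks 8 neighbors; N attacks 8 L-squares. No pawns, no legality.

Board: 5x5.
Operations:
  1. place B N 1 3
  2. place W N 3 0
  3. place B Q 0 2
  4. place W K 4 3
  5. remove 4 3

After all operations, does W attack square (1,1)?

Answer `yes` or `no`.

Op 1: place BN@(1,3)
Op 2: place WN@(3,0)
Op 3: place BQ@(0,2)
Op 4: place WK@(4,3)
Op 5: remove (4,3)
Per-piece attacks for W:
  WN@(3,0): attacks (4,2) (2,2) (1,1)
W attacks (1,1): yes

Answer: yes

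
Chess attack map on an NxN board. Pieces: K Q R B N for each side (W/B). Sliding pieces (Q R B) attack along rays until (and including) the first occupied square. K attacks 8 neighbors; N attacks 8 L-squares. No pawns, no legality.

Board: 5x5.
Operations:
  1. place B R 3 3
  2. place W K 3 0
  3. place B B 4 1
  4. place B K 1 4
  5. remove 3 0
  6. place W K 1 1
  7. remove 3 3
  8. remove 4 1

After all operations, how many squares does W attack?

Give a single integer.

Op 1: place BR@(3,3)
Op 2: place WK@(3,0)
Op 3: place BB@(4,1)
Op 4: place BK@(1,4)
Op 5: remove (3,0)
Op 6: place WK@(1,1)
Op 7: remove (3,3)
Op 8: remove (4,1)
Per-piece attacks for W:
  WK@(1,1): attacks (1,2) (1,0) (2,1) (0,1) (2,2) (2,0) (0,2) (0,0)
Union (8 distinct): (0,0) (0,1) (0,2) (1,0) (1,2) (2,0) (2,1) (2,2)

Answer: 8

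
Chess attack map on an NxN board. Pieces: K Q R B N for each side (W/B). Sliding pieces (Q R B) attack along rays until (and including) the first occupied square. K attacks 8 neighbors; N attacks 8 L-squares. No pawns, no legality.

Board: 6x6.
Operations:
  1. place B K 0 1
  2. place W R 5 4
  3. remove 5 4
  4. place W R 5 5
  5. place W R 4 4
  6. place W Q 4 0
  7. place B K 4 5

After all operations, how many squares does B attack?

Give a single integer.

Answer: 10

Derivation:
Op 1: place BK@(0,1)
Op 2: place WR@(5,4)
Op 3: remove (5,4)
Op 4: place WR@(5,5)
Op 5: place WR@(4,4)
Op 6: place WQ@(4,0)
Op 7: place BK@(4,5)
Per-piece attacks for B:
  BK@(0,1): attacks (0,2) (0,0) (1,1) (1,2) (1,0)
  BK@(4,5): attacks (4,4) (5,5) (3,5) (5,4) (3,4)
Union (10 distinct): (0,0) (0,2) (1,0) (1,1) (1,2) (3,4) (3,5) (4,4) (5,4) (5,5)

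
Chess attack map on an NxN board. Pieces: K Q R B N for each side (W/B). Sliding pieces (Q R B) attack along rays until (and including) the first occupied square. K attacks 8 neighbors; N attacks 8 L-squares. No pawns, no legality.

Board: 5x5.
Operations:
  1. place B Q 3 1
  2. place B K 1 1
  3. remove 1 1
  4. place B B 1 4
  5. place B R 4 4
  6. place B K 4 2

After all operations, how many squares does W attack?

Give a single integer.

Op 1: place BQ@(3,1)
Op 2: place BK@(1,1)
Op 3: remove (1,1)
Op 4: place BB@(1,4)
Op 5: place BR@(4,4)
Op 6: place BK@(4,2)
Per-piece attacks for W:
Union (0 distinct): (none)

Answer: 0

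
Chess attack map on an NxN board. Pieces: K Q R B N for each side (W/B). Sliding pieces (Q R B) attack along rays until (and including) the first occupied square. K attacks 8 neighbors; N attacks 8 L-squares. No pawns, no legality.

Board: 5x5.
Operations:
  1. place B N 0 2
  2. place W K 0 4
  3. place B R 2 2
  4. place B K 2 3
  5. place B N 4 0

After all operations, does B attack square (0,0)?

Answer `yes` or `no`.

Op 1: place BN@(0,2)
Op 2: place WK@(0,4)
Op 3: place BR@(2,2)
Op 4: place BK@(2,3)
Op 5: place BN@(4,0)
Per-piece attacks for B:
  BN@(0,2): attacks (1,4) (2,3) (1,0) (2,1)
  BR@(2,2): attacks (2,3) (2,1) (2,0) (3,2) (4,2) (1,2) (0,2) [ray(0,1) blocked at (2,3); ray(-1,0) blocked at (0,2)]
  BK@(2,3): attacks (2,4) (2,2) (3,3) (1,3) (3,4) (3,2) (1,4) (1,2)
  BN@(4,0): attacks (3,2) (2,1)
B attacks (0,0): no

Answer: no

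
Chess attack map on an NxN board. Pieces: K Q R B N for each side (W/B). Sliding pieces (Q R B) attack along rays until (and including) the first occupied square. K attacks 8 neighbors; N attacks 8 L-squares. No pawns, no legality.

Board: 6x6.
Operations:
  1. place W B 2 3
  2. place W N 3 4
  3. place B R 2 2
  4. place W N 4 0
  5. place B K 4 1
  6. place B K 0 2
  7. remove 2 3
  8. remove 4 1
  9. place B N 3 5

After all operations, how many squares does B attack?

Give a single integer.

Answer: 17

Derivation:
Op 1: place WB@(2,3)
Op 2: place WN@(3,4)
Op 3: place BR@(2,2)
Op 4: place WN@(4,0)
Op 5: place BK@(4,1)
Op 6: place BK@(0,2)
Op 7: remove (2,3)
Op 8: remove (4,1)
Op 9: place BN@(3,5)
Per-piece attacks for B:
  BK@(0,2): attacks (0,3) (0,1) (1,2) (1,3) (1,1)
  BR@(2,2): attacks (2,3) (2,4) (2,5) (2,1) (2,0) (3,2) (4,2) (5,2) (1,2) (0,2) [ray(-1,0) blocked at (0,2)]
  BN@(3,5): attacks (4,3) (5,4) (2,3) (1,4)
Union (17 distinct): (0,1) (0,2) (0,3) (1,1) (1,2) (1,3) (1,4) (2,0) (2,1) (2,3) (2,4) (2,5) (3,2) (4,2) (4,3) (5,2) (5,4)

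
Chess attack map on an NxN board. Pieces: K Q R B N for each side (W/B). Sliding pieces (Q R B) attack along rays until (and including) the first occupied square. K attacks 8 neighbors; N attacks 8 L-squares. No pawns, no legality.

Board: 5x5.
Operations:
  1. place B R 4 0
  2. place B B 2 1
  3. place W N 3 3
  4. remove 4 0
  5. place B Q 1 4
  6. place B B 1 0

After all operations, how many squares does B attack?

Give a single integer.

Answer: 16

Derivation:
Op 1: place BR@(4,0)
Op 2: place BB@(2,1)
Op 3: place WN@(3,3)
Op 4: remove (4,0)
Op 5: place BQ@(1,4)
Op 6: place BB@(1,0)
Per-piece attacks for B:
  BB@(1,0): attacks (2,1) (0,1) [ray(1,1) blocked at (2,1)]
  BQ@(1,4): attacks (1,3) (1,2) (1,1) (1,0) (2,4) (3,4) (4,4) (0,4) (2,3) (3,2) (4,1) (0,3) [ray(0,-1) blocked at (1,0)]
  BB@(2,1): attacks (3,2) (4,3) (3,0) (1,2) (0,3) (1,0) [ray(-1,-1) blocked at (1,0)]
Union (16 distinct): (0,1) (0,3) (0,4) (1,0) (1,1) (1,2) (1,3) (2,1) (2,3) (2,4) (3,0) (3,2) (3,4) (4,1) (4,3) (4,4)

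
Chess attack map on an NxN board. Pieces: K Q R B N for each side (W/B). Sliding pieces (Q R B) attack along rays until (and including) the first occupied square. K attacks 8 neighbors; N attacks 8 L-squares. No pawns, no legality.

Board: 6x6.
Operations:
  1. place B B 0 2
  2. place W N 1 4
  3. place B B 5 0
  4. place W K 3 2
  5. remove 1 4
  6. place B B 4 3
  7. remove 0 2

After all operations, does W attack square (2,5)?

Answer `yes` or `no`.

Op 1: place BB@(0,2)
Op 2: place WN@(1,4)
Op 3: place BB@(5,0)
Op 4: place WK@(3,2)
Op 5: remove (1,4)
Op 6: place BB@(4,3)
Op 7: remove (0,2)
Per-piece attacks for W:
  WK@(3,2): attacks (3,3) (3,1) (4,2) (2,2) (4,3) (4,1) (2,3) (2,1)
W attacks (2,5): no

Answer: no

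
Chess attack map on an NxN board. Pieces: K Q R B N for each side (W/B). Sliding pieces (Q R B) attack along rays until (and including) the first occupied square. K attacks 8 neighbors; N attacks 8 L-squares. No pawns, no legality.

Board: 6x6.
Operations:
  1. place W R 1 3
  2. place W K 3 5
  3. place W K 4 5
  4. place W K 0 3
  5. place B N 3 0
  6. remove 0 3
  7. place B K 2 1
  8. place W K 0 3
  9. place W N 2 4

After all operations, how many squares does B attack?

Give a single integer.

Op 1: place WR@(1,3)
Op 2: place WK@(3,5)
Op 3: place WK@(4,5)
Op 4: place WK@(0,3)
Op 5: place BN@(3,0)
Op 6: remove (0,3)
Op 7: place BK@(2,1)
Op 8: place WK@(0,3)
Op 9: place WN@(2,4)
Per-piece attacks for B:
  BK@(2,1): attacks (2,2) (2,0) (3,1) (1,1) (3,2) (3,0) (1,2) (1,0)
  BN@(3,0): attacks (4,2) (5,1) (2,2) (1,1)
Union (10 distinct): (1,0) (1,1) (1,2) (2,0) (2,2) (3,0) (3,1) (3,2) (4,2) (5,1)

Answer: 10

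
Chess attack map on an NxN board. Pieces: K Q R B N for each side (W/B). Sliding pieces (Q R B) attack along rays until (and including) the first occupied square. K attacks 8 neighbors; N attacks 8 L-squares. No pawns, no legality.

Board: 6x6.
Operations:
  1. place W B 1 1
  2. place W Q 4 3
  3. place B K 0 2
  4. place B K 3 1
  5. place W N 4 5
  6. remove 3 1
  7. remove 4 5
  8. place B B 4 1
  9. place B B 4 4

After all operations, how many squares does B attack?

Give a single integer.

Op 1: place WB@(1,1)
Op 2: place WQ@(4,3)
Op 3: place BK@(0,2)
Op 4: place BK@(3,1)
Op 5: place WN@(4,5)
Op 6: remove (3,1)
Op 7: remove (4,5)
Op 8: place BB@(4,1)
Op 9: place BB@(4,4)
Per-piece attacks for B:
  BK@(0,2): attacks (0,3) (0,1) (1,2) (1,3) (1,1)
  BB@(4,1): attacks (5,2) (5,0) (3,2) (2,3) (1,4) (0,5) (3,0)
  BB@(4,4): attacks (5,5) (5,3) (3,5) (3,3) (2,2) (1,1) [ray(-1,-1) blocked at (1,1)]
Union (17 distinct): (0,1) (0,3) (0,5) (1,1) (1,2) (1,3) (1,4) (2,2) (2,3) (3,0) (3,2) (3,3) (3,5) (5,0) (5,2) (5,3) (5,5)

Answer: 17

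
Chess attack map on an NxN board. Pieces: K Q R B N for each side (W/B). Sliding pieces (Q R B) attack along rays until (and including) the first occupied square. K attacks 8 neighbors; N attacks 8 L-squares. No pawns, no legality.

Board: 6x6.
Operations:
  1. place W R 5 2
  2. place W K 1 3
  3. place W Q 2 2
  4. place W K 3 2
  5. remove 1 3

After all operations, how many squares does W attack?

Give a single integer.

Answer: 25

Derivation:
Op 1: place WR@(5,2)
Op 2: place WK@(1,3)
Op 3: place WQ@(2,2)
Op 4: place WK@(3,2)
Op 5: remove (1,3)
Per-piece attacks for W:
  WQ@(2,2): attacks (2,3) (2,4) (2,5) (2,1) (2,0) (3,2) (1,2) (0,2) (3,3) (4,4) (5,5) (3,1) (4,0) (1,3) (0,4) (1,1) (0,0) [ray(1,0) blocked at (3,2)]
  WK@(3,2): attacks (3,3) (3,1) (4,2) (2,2) (4,3) (4,1) (2,3) (2,1)
  WR@(5,2): attacks (5,3) (5,4) (5,5) (5,1) (5,0) (4,2) (3,2) [ray(-1,0) blocked at (3,2)]
Union (25 distinct): (0,0) (0,2) (0,4) (1,1) (1,2) (1,3) (2,0) (2,1) (2,2) (2,3) (2,4) (2,5) (3,1) (3,2) (3,3) (4,0) (4,1) (4,2) (4,3) (4,4) (5,0) (5,1) (5,3) (5,4) (5,5)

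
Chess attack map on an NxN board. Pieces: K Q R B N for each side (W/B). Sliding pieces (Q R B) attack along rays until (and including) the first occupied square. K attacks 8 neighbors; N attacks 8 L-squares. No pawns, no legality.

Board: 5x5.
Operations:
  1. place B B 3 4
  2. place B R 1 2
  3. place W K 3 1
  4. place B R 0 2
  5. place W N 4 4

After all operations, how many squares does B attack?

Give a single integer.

Op 1: place BB@(3,4)
Op 2: place BR@(1,2)
Op 3: place WK@(3,1)
Op 4: place BR@(0,2)
Op 5: place WN@(4,4)
Per-piece attacks for B:
  BR@(0,2): attacks (0,3) (0,4) (0,1) (0,0) (1,2) [ray(1,0) blocked at (1,2)]
  BR@(1,2): attacks (1,3) (1,4) (1,1) (1,0) (2,2) (3,2) (4,2) (0,2) [ray(-1,0) blocked at (0,2)]
  BB@(3,4): attacks (4,3) (2,3) (1,2) [ray(-1,-1) blocked at (1,2)]
Union (15 distinct): (0,0) (0,1) (0,2) (0,3) (0,4) (1,0) (1,1) (1,2) (1,3) (1,4) (2,2) (2,3) (3,2) (4,2) (4,3)

Answer: 15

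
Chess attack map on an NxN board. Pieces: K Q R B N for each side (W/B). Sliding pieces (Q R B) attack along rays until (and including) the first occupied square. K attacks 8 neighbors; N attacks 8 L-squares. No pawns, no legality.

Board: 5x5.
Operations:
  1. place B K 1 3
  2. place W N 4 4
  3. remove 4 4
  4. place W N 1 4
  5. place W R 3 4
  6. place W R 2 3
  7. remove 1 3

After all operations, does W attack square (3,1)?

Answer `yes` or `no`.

Answer: yes

Derivation:
Op 1: place BK@(1,3)
Op 2: place WN@(4,4)
Op 3: remove (4,4)
Op 4: place WN@(1,4)
Op 5: place WR@(3,4)
Op 6: place WR@(2,3)
Op 7: remove (1,3)
Per-piece attacks for W:
  WN@(1,4): attacks (2,2) (3,3) (0,2)
  WR@(2,3): attacks (2,4) (2,2) (2,1) (2,0) (3,3) (4,3) (1,3) (0,3)
  WR@(3,4): attacks (3,3) (3,2) (3,1) (3,0) (4,4) (2,4) (1,4) [ray(-1,0) blocked at (1,4)]
W attacks (3,1): yes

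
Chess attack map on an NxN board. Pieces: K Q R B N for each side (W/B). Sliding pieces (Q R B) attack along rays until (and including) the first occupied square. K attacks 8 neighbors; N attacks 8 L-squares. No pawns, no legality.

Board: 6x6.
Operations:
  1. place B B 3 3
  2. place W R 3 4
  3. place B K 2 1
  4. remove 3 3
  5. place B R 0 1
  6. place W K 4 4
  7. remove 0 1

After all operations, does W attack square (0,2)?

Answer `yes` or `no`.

Answer: no

Derivation:
Op 1: place BB@(3,3)
Op 2: place WR@(3,4)
Op 3: place BK@(2,1)
Op 4: remove (3,3)
Op 5: place BR@(0,1)
Op 6: place WK@(4,4)
Op 7: remove (0,1)
Per-piece attacks for W:
  WR@(3,4): attacks (3,5) (3,3) (3,2) (3,1) (3,0) (4,4) (2,4) (1,4) (0,4) [ray(1,0) blocked at (4,4)]
  WK@(4,4): attacks (4,5) (4,3) (5,4) (3,4) (5,5) (5,3) (3,5) (3,3)
W attacks (0,2): no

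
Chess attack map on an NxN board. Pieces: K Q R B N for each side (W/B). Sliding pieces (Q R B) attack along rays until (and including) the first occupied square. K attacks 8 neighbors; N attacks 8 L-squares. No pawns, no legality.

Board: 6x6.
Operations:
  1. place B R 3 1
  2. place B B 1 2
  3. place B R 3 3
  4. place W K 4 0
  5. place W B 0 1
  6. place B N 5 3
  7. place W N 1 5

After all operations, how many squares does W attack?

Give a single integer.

Op 1: place BR@(3,1)
Op 2: place BB@(1,2)
Op 3: place BR@(3,3)
Op 4: place WK@(4,0)
Op 5: place WB@(0,1)
Op 6: place BN@(5,3)
Op 7: place WN@(1,5)
Per-piece attacks for W:
  WB@(0,1): attacks (1,2) (1,0) [ray(1,1) blocked at (1,2)]
  WN@(1,5): attacks (2,3) (3,4) (0,3)
  WK@(4,0): attacks (4,1) (5,0) (3,0) (5,1) (3,1)
Union (10 distinct): (0,3) (1,0) (1,2) (2,3) (3,0) (3,1) (3,4) (4,1) (5,0) (5,1)

Answer: 10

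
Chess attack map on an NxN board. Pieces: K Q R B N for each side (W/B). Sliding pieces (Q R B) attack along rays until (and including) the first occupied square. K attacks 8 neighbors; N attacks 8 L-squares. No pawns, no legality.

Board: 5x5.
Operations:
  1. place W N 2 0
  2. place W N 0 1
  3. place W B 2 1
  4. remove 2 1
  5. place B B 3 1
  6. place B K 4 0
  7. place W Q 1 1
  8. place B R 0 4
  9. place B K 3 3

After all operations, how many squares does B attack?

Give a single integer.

Op 1: place WN@(2,0)
Op 2: place WN@(0,1)
Op 3: place WB@(2,1)
Op 4: remove (2,1)
Op 5: place BB@(3,1)
Op 6: place BK@(4,0)
Op 7: place WQ@(1,1)
Op 8: place BR@(0,4)
Op 9: place BK@(3,3)
Per-piece attacks for B:
  BR@(0,4): attacks (0,3) (0,2) (0,1) (1,4) (2,4) (3,4) (4,4) [ray(0,-1) blocked at (0,1)]
  BB@(3,1): attacks (4,2) (4,0) (2,2) (1,3) (0,4) (2,0) [ray(1,-1) blocked at (4,0); ray(-1,1) blocked at (0,4); ray(-1,-1) blocked at (2,0)]
  BK@(3,3): attacks (3,4) (3,2) (4,3) (2,3) (4,4) (4,2) (2,4) (2,2)
  BK@(4,0): attacks (4,1) (3,0) (3,1)
Union (19 distinct): (0,1) (0,2) (0,3) (0,4) (1,3) (1,4) (2,0) (2,2) (2,3) (2,4) (3,0) (3,1) (3,2) (3,4) (4,0) (4,1) (4,2) (4,3) (4,4)

Answer: 19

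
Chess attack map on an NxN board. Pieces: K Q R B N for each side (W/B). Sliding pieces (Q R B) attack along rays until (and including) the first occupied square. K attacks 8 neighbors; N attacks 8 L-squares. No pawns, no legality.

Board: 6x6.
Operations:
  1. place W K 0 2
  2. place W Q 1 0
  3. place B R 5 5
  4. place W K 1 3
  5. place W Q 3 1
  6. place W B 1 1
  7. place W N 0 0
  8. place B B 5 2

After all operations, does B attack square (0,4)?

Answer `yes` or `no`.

Op 1: place WK@(0,2)
Op 2: place WQ@(1,0)
Op 3: place BR@(5,5)
Op 4: place WK@(1,3)
Op 5: place WQ@(3,1)
Op 6: place WB@(1,1)
Op 7: place WN@(0,0)
Op 8: place BB@(5,2)
Per-piece attacks for B:
  BB@(5,2): attacks (4,3) (3,4) (2,5) (4,1) (3,0)
  BR@(5,5): attacks (5,4) (5,3) (5,2) (4,5) (3,5) (2,5) (1,5) (0,5) [ray(0,-1) blocked at (5,2)]
B attacks (0,4): no

Answer: no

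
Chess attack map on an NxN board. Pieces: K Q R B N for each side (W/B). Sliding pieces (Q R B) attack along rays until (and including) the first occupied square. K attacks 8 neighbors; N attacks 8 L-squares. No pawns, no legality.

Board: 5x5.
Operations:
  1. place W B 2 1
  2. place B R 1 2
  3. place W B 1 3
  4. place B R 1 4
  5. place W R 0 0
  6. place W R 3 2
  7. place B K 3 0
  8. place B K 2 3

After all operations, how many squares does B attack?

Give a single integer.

Answer: 18

Derivation:
Op 1: place WB@(2,1)
Op 2: place BR@(1,2)
Op 3: place WB@(1,3)
Op 4: place BR@(1,4)
Op 5: place WR@(0,0)
Op 6: place WR@(3,2)
Op 7: place BK@(3,0)
Op 8: place BK@(2,3)
Per-piece attacks for B:
  BR@(1,2): attacks (1,3) (1,1) (1,0) (2,2) (3,2) (0,2) [ray(0,1) blocked at (1,3); ray(1,0) blocked at (3,2)]
  BR@(1,4): attacks (1,3) (2,4) (3,4) (4,4) (0,4) [ray(0,-1) blocked at (1,3)]
  BK@(2,3): attacks (2,4) (2,2) (3,3) (1,3) (3,4) (3,2) (1,4) (1,2)
  BK@(3,0): attacks (3,1) (4,0) (2,0) (4,1) (2,1)
Union (18 distinct): (0,2) (0,4) (1,0) (1,1) (1,2) (1,3) (1,4) (2,0) (2,1) (2,2) (2,4) (3,1) (3,2) (3,3) (3,4) (4,0) (4,1) (4,4)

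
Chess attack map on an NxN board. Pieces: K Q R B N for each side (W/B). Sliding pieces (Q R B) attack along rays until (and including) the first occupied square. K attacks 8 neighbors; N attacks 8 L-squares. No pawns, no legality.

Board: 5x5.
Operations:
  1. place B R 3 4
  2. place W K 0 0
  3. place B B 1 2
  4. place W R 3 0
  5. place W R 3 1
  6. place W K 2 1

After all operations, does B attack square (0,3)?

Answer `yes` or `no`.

Answer: yes

Derivation:
Op 1: place BR@(3,4)
Op 2: place WK@(0,0)
Op 3: place BB@(1,2)
Op 4: place WR@(3,0)
Op 5: place WR@(3,1)
Op 6: place WK@(2,1)
Per-piece attacks for B:
  BB@(1,2): attacks (2,3) (3,4) (2,1) (0,3) (0,1) [ray(1,1) blocked at (3,4); ray(1,-1) blocked at (2,1)]
  BR@(3,4): attacks (3,3) (3,2) (3,1) (4,4) (2,4) (1,4) (0,4) [ray(0,-1) blocked at (3,1)]
B attacks (0,3): yes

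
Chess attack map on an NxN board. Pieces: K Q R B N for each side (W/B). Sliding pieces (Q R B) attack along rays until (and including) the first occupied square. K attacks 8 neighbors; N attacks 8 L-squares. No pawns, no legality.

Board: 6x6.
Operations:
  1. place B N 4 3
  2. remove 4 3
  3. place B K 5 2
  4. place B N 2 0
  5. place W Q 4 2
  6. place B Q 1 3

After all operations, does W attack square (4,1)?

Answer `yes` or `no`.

Answer: yes

Derivation:
Op 1: place BN@(4,3)
Op 2: remove (4,3)
Op 3: place BK@(5,2)
Op 4: place BN@(2,0)
Op 5: place WQ@(4,2)
Op 6: place BQ@(1,3)
Per-piece attacks for W:
  WQ@(4,2): attacks (4,3) (4,4) (4,5) (4,1) (4,0) (5,2) (3,2) (2,2) (1,2) (0,2) (5,3) (5,1) (3,3) (2,4) (1,5) (3,1) (2,0) [ray(1,0) blocked at (5,2); ray(-1,-1) blocked at (2,0)]
W attacks (4,1): yes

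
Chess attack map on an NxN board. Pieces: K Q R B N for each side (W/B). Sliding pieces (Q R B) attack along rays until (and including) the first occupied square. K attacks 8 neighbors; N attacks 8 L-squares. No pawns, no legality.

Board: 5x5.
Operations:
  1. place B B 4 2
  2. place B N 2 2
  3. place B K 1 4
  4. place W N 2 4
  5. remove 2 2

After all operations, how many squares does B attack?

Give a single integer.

Op 1: place BB@(4,2)
Op 2: place BN@(2,2)
Op 3: place BK@(1,4)
Op 4: place WN@(2,4)
Op 5: remove (2,2)
Per-piece attacks for B:
  BK@(1,4): attacks (1,3) (2,4) (0,4) (2,3) (0,3)
  BB@(4,2): attacks (3,3) (2,4) (3,1) (2,0) [ray(-1,1) blocked at (2,4)]
Union (8 distinct): (0,3) (0,4) (1,3) (2,0) (2,3) (2,4) (3,1) (3,3)

Answer: 8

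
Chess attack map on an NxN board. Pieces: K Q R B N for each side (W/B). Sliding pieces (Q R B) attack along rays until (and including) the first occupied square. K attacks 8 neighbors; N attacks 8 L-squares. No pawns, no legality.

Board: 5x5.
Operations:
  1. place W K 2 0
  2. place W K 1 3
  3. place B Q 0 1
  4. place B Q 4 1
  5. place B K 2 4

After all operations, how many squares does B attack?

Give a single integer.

Answer: 22

Derivation:
Op 1: place WK@(2,0)
Op 2: place WK@(1,3)
Op 3: place BQ@(0,1)
Op 4: place BQ@(4,1)
Op 5: place BK@(2,4)
Per-piece attacks for B:
  BQ@(0,1): attacks (0,2) (0,3) (0,4) (0,0) (1,1) (2,1) (3,1) (4,1) (1,2) (2,3) (3,4) (1,0) [ray(1,0) blocked at (4,1)]
  BK@(2,4): attacks (2,3) (3,4) (1,4) (3,3) (1,3)
  BQ@(4,1): attacks (4,2) (4,3) (4,4) (4,0) (3,1) (2,1) (1,1) (0,1) (3,2) (2,3) (1,4) (3,0) [ray(-1,0) blocked at (0,1)]
Union (22 distinct): (0,0) (0,1) (0,2) (0,3) (0,4) (1,0) (1,1) (1,2) (1,3) (1,4) (2,1) (2,3) (3,0) (3,1) (3,2) (3,3) (3,4) (4,0) (4,1) (4,2) (4,3) (4,4)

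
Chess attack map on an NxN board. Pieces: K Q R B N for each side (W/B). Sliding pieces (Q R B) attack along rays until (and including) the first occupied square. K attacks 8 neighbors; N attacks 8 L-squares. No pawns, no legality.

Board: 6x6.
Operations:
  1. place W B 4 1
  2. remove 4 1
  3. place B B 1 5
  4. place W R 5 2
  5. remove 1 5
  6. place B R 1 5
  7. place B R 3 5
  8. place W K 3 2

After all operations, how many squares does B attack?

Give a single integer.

Op 1: place WB@(4,1)
Op 2: remove (4,1)
Op 3: place BB@(1,5)
Op 4: place WR@(5,2)
Op 5: remove (1,5)
Op 6: place BR@(1,5)
Op 7: place BR@(3,5)
Op 8: place WK@(3,2)
Per-piece attacks for B:
  BR@(1,5): attacks (1,4) (1,3) (1,2) (1,1) (1,0) (2,5) (3,5) (0,5) [ray(1,0) blocked at (3,5)]
  BR@(3,5): attacks (3,4) (3,3) (3,2) (4,5) (5,5) (2,5) (1,5) [ray(0,-1) blocked at (3,2); ray(-1,0) blocked at (1,5)]
Union (14 distinct): (0,5) (1,0) (1,1) (1,2) (1,3) (1,4) (1,5) (2,5) (3,2) (3,3) (3,4) (3,5) (4,5) (5,5)

Answer: 14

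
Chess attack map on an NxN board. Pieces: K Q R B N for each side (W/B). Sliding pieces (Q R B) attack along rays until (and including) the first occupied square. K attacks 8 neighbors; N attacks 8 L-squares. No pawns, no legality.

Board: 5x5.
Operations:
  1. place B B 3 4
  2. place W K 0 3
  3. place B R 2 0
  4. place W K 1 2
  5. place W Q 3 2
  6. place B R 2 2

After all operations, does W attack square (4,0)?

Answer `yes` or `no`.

Op 1: place BB@(3,4)
Op 2: place WK@(0,3)
Op 3: place BR@(2,0)
Op 4: place WK@(1,2)
Op 5: place WQ@(3,2)
Op 6: place BR@(2,2)
Per-piece attacks for W:
  WK@(0,3): attacks (0,4) (0,2) (1,3) (1,4) (1,2)
  WK@(1,2): attacks (1,3) (1,1) (2,2) (0,2) (2,3) (2,1) (0,3) (0,1)
  WQ@(3,2): attacks (3,3) (3,4) (3,1) (3,0) (4,2) (2,2) (4,3) (4,1) (2,3) (1,4) (2,1) (1,0) [ray(0,1) blocked at (3,4); ray(-1,0) blocked at (2,2)]
W attacks (4,0): no

Answer: no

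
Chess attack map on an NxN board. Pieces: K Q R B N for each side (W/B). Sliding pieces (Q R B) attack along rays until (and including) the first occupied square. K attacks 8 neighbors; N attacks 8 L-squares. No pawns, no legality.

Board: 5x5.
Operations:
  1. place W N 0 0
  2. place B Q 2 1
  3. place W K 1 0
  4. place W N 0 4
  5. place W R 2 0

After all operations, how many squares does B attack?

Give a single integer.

Op 1: place WN@(0,0)
Op 2: place BQ@(2,1)
Op 3: place WK@(1,0)
Op 4: place WN@(0,4)
Op 5: place WR@(2,0)
Per-piece attacks for B:
  BQ@(2,1): attacks (2,2) (2,3) (2,4) (2,0) (3,1) (4,1) (1,1) (0,1) (3,2) (4,3) (3,0) (1,2) (0,3) (1,0) [ray(0,-1) blocked at (2,0); ray(-1,-1) blocked at (1,0)]
Union (14 distinct): (0,1) (0,3) (1,0) (1,1) (1,2) (2,0) (2,2) (2,3) (2,4) (3,0) (3,1) (3,2) (4,1) (4,3)

Answer: 14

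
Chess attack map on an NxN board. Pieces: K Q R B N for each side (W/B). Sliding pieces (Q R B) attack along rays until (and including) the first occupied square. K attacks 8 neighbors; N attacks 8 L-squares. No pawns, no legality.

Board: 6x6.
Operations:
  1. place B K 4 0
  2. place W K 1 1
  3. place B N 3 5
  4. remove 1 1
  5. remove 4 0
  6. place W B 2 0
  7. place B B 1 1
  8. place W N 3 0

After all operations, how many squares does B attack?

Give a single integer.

Answer: 11

Derivation:
Op 1: place BK@(4,0)
Op 2: place WK@(1,1)
Op 3: place BN@(3,5)
Op 4: remove (1,1)
Op 5: remove (4,0)
Op 6: place WB@(2,0)
Op 7: place BB@(1,1)
Op 8: place WN@(3,0)
Per-piece attacks for B:
  BB@(1,1): attacks (2,2) (3,3) (4,4) (5,5) (2,0) (0,2) (0,0) [ray(1,-1) blocked at (2,0)]
  BN@(3,5): attacks (4,3) (5,4) (2,3) (1,4)
Union (11 distinct): (0,0) (0,2) (1,4) (2,0) (2,2) (2,3) (3,3) (4,3) (4,4) (5,4) (5,5)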